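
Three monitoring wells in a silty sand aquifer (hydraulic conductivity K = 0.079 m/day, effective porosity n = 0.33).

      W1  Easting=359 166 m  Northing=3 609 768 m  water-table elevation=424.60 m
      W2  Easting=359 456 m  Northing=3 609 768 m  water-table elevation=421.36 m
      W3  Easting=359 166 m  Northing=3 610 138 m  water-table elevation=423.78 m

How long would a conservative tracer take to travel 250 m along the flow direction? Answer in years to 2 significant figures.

∂h/∂x = (421.36 − 424.60) / (359456 − 359166) = -0.01117
∂h/∂y = (423.78 − 424.60) / (3610138 − 3609768) = -0.002216
|∇h| = √(-0.01117² + -0.002216²) = 0.01139
Seepage velocity v = K·i/n = 0.079 × 0.01139 / 0.33 = 0.002727 m/day.
t = 250 / 0.002727 = 9.168e+04 days = 251 years.

250 years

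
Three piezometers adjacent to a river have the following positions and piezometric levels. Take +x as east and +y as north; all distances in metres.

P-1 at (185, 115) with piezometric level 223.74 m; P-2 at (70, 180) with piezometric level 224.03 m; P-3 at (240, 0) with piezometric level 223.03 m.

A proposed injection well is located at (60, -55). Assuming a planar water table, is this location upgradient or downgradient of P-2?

Differences from P-1: to P-2 (Δx, Δy, Δh) = (-115, 65, +0.29); to P-3 = (55, -115, -0.71).
Solve a·Δx + b·Δy = Δh: det = (-115)·(-115) − 55·65 = 9650.
∂h/∂x = [(+0.29)·(-115) − (-0.71)·65] / 9650 = +0.001326
∂h/∂y = [(-115)·(-0.71) − 55·(+0.29)] / 9650 = +0.006808
Head at (60, -55) = 223.74 + (+0.001326)·(-125) + (+0.006808)·(-170) = 222.42 m.
That is lower than the 224.03 m at P-2, so the point is downgradient.

downgradient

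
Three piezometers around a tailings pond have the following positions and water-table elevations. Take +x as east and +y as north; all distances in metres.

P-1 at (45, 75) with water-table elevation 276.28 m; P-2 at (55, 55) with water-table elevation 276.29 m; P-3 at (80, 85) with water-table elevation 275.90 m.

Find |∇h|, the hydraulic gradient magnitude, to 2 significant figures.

Taking P-1 as reference: P-2−P-1 = (10, -20, +0.01); P-3−P-1 = (35, 10, -0.38).
Solve a·Δx + b·Δy = Δh: det = 10·10 − 35·(-20) = 800.
∂h/∂x = [(+0.01)·10 − (-0.38)·(-20)] / 800 = -0.009375
∂h/∂y = [10·(-0.38) − 35·(+0.01)] / 800 = -0.005188
|∇h| = √(-0.009375² + -0.005188²) = 0.01071

0.011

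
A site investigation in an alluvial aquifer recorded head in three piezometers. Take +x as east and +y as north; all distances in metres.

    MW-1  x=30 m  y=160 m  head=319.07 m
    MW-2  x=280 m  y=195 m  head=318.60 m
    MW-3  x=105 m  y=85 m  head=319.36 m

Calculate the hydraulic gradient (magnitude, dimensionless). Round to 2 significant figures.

Three-point gradient (reference MW-1): Δ to MW-2 = (250, 35, -0.47), Δ to MW-3 = (75, -75, +0.29).
∂h/∂x = -0.001174, ∂h/∂y = -0.005041 (det = -21375).
|∇h| = √(-0.001174² + -0.005041²) = 0.005176

0.0052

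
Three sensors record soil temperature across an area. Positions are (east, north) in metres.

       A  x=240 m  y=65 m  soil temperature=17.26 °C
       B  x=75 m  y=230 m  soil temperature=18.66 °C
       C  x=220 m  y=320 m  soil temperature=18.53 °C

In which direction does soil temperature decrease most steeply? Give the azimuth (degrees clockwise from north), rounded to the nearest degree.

Differences from A: to B (Δx, Δy, Δh) = (-165, 165, +1.40); to C = (-20, 255, +1.27).
Determinant of the coordinate differences = (-165)·255 − (-20)·165 = -38775.
∂T/∂x = [(+1.40)·255 − (+1.27)·165] / -38775 = -0.003803
∂T/∂y = [(-165)·(+1.27) − (-20)·(+1.40)] / -38775 = +0.004682
Steepest decrease is along −∇f: components (+0.003803 E, -0.004682 N).
Azimuth = atan2(+0.003803, -0.004682) = 140.9° ≈ 141°.

141°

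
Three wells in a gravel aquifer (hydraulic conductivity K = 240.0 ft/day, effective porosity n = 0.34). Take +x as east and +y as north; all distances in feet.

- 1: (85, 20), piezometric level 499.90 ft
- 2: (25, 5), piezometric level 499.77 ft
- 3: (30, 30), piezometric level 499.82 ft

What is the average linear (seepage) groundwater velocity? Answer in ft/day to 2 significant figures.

Taking 1 as reference: 2−1 = (-60, -15, -0.13); 3−1 = (-55, 10, -0.08).
Solve a·Δx + b·Δy = Δh: det = (-60)·10 − (-55)·(-15) = -1425.
∂h/∂x = [(-0.13)·10 − (-0.08)·(-15)] / -1425 = +0.001754
∂h/∂y = [(-60)·(-0.08) − (-55)·(-0.13)] / -1425 = +0.001649
|∇h| = √(0.001754² + 0.001649²) = 0.002407
Seepage velocity v = K·i/n = 240.0 × 0.002407 / 0.34 = 1.699 ft/day.

1.7 ft/day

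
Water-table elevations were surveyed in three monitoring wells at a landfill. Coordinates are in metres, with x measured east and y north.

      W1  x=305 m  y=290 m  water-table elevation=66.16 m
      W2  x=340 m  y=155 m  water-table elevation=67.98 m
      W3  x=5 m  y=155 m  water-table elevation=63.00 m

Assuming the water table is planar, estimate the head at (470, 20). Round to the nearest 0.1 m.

71.2 m

With h = a·x + b·y + c and W1 as origin, the differences give:
  35·a + (-135)·b = +1.82
  (-300)·a + (-135)·b = -3.16
Eliminate b (×(-135) and ×(-135), subtract): -45225·a = -672.300 → a = ∂h/∂x = +0.01487
Back-substitute: b = ∂h/∂y = -0.009627.
h(470, 20) = 66.16 + (+0.01487)·(165) + (-0.009627)·(-270) = 66.16 +2.453 +2.599 = 71.212 m.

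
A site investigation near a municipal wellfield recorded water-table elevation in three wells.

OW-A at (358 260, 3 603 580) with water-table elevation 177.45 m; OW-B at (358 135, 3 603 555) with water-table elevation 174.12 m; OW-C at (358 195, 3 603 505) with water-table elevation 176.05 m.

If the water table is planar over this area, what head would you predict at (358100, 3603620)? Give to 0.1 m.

172.8 m

With h = a·x + b·y + c and OW-A as origin, the differences give:
  (-125)·a + (-25)·b = -3.33
  (-65)·a + (-75)·b = -1.40
Eliminate b (×(-75) and ×(-25), subtract): 7750·a = 214.750 → a = ∂h/∂x = +0.02771
Back-substitute: b = ∂h/∂y = -0.005348.
h(358100, 3603620) = 177.45 + (+0.02771)·(-160) + (-0.005348)·(40) = 177.45 -4.434 -0.214 = 172.803 m.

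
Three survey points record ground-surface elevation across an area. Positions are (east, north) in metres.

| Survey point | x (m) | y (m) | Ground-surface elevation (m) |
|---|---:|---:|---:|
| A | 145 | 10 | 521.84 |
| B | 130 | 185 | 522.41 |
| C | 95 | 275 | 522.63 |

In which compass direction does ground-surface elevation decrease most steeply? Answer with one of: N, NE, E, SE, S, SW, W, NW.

SW

With z = a·x + b·y + c and A as origin, the differences give:
  (-15)·a + 175·b = +0.57
  (-50)·a + 265·b = +0.79
Eliminate b (×265 and ×175, subtract): 4775·a = 12.800 → a = ∂z/∂x = +0.002681
Back-substitute: b = ∂z/∂y = +0.003487.
Steepest decrease is along −∇f = (-0.002681 E, -0.003487 N) → southwest.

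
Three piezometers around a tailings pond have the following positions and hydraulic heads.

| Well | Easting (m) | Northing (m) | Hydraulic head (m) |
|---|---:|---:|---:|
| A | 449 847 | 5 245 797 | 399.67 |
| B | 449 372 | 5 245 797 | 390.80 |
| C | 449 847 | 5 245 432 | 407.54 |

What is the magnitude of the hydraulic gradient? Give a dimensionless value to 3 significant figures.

0.0285

∂h/∂x = (390.80 − 399.67) / (449372 − 449847) = +0.01867
∂h/∂y = (407.54 − 399.67) / (5245432 − 5245797) = -0.02156
|∇h| = √(0.01867² + -0.02156²) = 0.02852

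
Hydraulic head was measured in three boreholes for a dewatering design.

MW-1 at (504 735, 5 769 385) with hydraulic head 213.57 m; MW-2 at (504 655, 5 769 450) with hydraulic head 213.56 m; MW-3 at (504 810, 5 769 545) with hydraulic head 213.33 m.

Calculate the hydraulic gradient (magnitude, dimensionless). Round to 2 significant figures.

Taking MW-1 as reference: MW-2−MW-1 = (-80, 65, -0.01); MW-3−MW-1 = (75, 160, -0.24).
Determinant of the coordinate differences = (-80)·160 − 75·65 = -17675.
∂h/∂x = [(-0.01)·160 − (-0.24)·65] / -17675 = -0.0007921
∂h/∂y = [(-80)·(-0.24) − 75·(-0.01)] / -17675 = -0.001129
|∇h| = √(-0.0007921² + -0.001129²) = 0.001379

0.0014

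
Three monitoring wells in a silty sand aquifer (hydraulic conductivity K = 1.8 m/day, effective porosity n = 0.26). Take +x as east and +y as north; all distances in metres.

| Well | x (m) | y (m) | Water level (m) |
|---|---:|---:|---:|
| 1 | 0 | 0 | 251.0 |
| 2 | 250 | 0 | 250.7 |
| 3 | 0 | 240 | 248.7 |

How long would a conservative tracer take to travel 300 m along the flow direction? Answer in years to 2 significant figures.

∂h/∂x = (250.7 − 251.0) / (250 − 0) = -0.001200
∂h/∂y = (248.7 − 251.0) / (240 − 0) = -0.009583
|∇h| = √(-0.001200² + -0.009583²) = 0.009658
Seepage velocity v = K·i/n = 1.8 × 0.009658 / 0.26 = 0.06686 m/day.
t = 300 / 0.06686 = 4487 days = 12.3 years.

12 years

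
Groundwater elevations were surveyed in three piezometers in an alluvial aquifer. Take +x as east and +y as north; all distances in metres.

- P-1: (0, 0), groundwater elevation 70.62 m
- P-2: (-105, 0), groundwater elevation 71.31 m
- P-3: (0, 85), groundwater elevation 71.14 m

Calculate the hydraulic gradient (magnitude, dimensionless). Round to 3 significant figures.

∂h/∂x = (71.31 − 70.62) / (-105 − 0) = -0.006571
∂h/∂y = (71.14 − 70.62) / (85 − 0) = +0.006118
|∇h| = √(-0.006571² + 0.006118²) = 0.008978

0.00898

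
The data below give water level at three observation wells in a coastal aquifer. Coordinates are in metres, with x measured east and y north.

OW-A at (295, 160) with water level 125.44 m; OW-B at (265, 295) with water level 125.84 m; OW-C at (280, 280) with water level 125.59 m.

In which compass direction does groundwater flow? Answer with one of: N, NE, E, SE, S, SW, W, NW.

E

Differences from OW-A: to OW-B (Δx, Δy, Δh) = (-30, 135, +0.40); to OW-C = (-15, 120, +0.15).
Solve a·Δx + b·Δy = Δh: det = (-30)·120 − (-15)·135 = -1575.
∂h/∂x = [(+0.40)·120 − (+0.15)·135] / -1575 = -0.01762
∂h/∂y = [(-30)·(+0.15) − (-15)·(+0.40)] / -1575 = -0.0009524
Flow = −∇h = (+0.01762 east, +0.0009524 north), which points east.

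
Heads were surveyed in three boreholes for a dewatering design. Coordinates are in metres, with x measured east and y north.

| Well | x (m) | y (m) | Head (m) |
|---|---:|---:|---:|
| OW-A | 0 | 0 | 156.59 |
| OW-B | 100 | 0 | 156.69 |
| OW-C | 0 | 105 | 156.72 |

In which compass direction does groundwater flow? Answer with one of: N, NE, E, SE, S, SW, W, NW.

∂h/∂x = (156.69 − 156.59) / (100 − 0) = +0.0010000
∂h/∂y = (156.72 − 156.59) / (105 − 0) = +0.001238
Flow = −∇h = (-0.0010000 east, -0.001238 north), which points southwest.

SW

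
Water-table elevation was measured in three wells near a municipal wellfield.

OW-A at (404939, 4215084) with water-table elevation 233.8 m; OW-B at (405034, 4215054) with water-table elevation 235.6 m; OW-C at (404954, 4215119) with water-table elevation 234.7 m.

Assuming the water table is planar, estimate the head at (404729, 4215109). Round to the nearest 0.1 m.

Differences from OW-A: to OW-B (Δx, Δy, Δh) = (95, -30, +1.8); to OW-C = (15, 35, +0.9).
Determinant of the coordinate differences = 95·35 − 15·(-30) = 3775.
∂h/∂x = [(+1.8)·35 − (+0.9)·(-30)] / 3775 = +0.02384
∂h/∂y = [95·(+0.9) − 15·(+1.8)] / 3775 = +0.01550
h(404729, 4215109) = 233.8 + (+0.02384)·(-210) + (+0.01550)·(25) = 233.8 -5.007 +0.387 = 229.181 m.

229.2 m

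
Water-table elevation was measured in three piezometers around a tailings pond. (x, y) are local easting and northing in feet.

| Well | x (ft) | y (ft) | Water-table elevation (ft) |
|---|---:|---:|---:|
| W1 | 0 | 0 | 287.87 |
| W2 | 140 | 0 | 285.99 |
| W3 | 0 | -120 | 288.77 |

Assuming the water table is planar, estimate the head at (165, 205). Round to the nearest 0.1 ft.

284.1 ft

∂h/∂x = (285.99 − 287.87) / (140 − 0) = -0.01343
∂h/∂y = (288.77 − 287.87) / (-120 − 0) = -0.007500
h(165, 205) = 287.87 + (-0.01343)·(165) + (-0.007500)·(205) = 287.87 -2.216 -1.537 = 284.117 ft.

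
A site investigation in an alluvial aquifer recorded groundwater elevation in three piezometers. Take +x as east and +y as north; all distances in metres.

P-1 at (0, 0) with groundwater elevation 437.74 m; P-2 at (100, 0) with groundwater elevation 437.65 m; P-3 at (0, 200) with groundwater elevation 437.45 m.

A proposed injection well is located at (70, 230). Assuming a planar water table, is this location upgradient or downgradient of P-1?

∂h/∂x = (437.65 − 437.74) / (100 − 0) = -0.0009000
∂h/∂y = (437.45 − 437.74) / (200 − 0) = -0.001450
Head at (70, 230) = 437.74 + (-0.0009000)·(70) + (-0.001450)·(230) = 437.34 m.
That is lower than the 437.74 m at P-1, so the point is downgradient.

downgradient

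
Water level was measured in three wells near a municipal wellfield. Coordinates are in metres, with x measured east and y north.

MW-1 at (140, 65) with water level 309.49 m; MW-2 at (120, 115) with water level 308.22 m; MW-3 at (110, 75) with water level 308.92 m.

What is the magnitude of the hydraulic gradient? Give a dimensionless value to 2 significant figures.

With h = a·x + b·y + c and MW-1 as origin, the differences give:
  (-20)·a + 50·b = -1.27
  (-30)·a + 10·b = -0.57
Eliminate b (×10 and ×50, subtract): 1300·a = 15.800 → a = ∂h/∂x = +0.01215
Back-substitute: b = ∂h/∂y = -0.02054.
|∇h| = √(0.01215² + -0.02054²) = 0.02386

0.024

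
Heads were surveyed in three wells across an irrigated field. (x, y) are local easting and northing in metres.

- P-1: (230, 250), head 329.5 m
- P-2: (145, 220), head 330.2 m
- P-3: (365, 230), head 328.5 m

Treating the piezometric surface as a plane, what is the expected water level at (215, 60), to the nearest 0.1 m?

Differences from P-1: to P-2 (Δx, Δy, Δh) = (-85, -30, +0.7); to P-3 = (135, -20, -1.0).
Solve a·Δx + b·Δy = Δh: det = (-85)·(-20) − 135·(-30) = 5750.
∂h/∂x = [(+0.7)·(-20) − (-1.0)·(-30)] / 5750 = -0.007652
∂h/∂y = [(-85)·(-1.0) − 135·(+0.7)] / 5750 = -0.001652
h(215, 60) = 329.5 + (-0.007652)·(-15) + (-0.001652)·(-190) = 329.5 +0.115 +0.314 = 329.929 m.

329.9 m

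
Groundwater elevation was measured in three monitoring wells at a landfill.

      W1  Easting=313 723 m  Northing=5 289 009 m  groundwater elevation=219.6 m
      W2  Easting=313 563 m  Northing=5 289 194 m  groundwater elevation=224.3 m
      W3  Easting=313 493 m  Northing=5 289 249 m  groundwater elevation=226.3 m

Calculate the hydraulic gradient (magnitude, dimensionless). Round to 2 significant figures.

0.027

Taking W1 as reference: W2−W1 = (-160, 185, +4.7); W3−W1 = (-230, 240, +6.7).
Determinant of the coordinate differences = (-160)·240 − (-230)·185 = 4150.
∂h/∂x = [(+4.7)·240 − (+6.7)·185] / 4150 = -0.02687
∂h/∂y = [(-160)·(+6.7) − (-230)·(+4.7)] / 4150 = +0.002169
|∇h| = √(-0.02687² + 0.002169²) = 0.02696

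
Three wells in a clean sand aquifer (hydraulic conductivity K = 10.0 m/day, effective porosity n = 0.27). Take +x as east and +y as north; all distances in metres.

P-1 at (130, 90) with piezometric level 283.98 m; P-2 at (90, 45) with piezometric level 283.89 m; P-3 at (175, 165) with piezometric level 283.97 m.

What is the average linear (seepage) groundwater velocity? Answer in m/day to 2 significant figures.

Differences from P-1: to P-2 (Δx, Δy, Δh) = (-40, -45, -0.09); to P-3 = (45, 75, -0.01).
Determinant of the coordinate differences = (-40)·75 − 45·(-45) = -975.
∂h/∂x = [(-0.09)·75 − (-0.01)·(-45)] / -975 = +0.007385
∂h/∂y = [(-40)·(-0.01) − 45·(-0.09)] / -975 = -0.004564
|∇h| = √(0.007385² + -0.004564²) = 0.008681
Seepage velocity v = K·i/n = 10.0 × 0.008681 / 0.27 = 0.3215 m/day.

0.32 m/day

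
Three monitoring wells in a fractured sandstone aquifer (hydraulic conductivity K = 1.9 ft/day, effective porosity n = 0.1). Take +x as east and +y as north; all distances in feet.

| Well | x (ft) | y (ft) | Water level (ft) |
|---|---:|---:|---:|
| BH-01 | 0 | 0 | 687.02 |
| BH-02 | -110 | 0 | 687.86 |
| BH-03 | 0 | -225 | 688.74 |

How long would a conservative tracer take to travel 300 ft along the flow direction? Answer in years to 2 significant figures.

4.0 years

∂h/∂x = (687.86 − 687.02) / (-110 − 0) = -0.007636
∂h/∂y = (688.74 − 687.02) / (-225 − 0) = -0.007644
|∇h| = √(-0.007636² + -0.007644²) = 0.0108
Seepage velocity v = K·i/n = 1.9 × 0.0108 / 0.1 = 0.2052 ft/day.
t = 300 / 0.2052 = 1462 days = 4 years.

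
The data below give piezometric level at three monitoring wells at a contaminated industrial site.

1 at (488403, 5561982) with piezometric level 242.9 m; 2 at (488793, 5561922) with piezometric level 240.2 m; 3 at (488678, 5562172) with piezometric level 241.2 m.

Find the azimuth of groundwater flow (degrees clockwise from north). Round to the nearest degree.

Differences from 1: to 2 (Δx, Δy, Δh) = (390, -60, -2.7); to 3 = (275, 190, -1.7).
Determinant of the coordinate differences = 390·190 − 275·(-60) = 90600.
∂h/∂x = [(-2.7)·190 − (-1.7)·(-60)] / 90600 = -0.006788
∂h/∂y = [390·(-1.7) − 275·(-2.7)] / 90600 = +0.0008775
Flow direction (−∇h) has components (+0.006788 E, -0.0008775 N).
Azimuth = atan2(E, N) = atan2(+0.006788, -0.0008775) = 97.4° ≈ 097°.

097°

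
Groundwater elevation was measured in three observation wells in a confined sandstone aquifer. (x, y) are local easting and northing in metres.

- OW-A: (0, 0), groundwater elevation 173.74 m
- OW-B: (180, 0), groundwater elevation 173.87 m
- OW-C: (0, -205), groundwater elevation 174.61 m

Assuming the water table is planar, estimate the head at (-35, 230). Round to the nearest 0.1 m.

172.7 m

∂h/∂x = (173.87 − 173.74) / (180 − 0) = +0.0007222
∂h/∂y = (174.61 − 173.74) / (-205 − 0) = -0.004244
h(-35, 230) = 173.74 + (+0.0007222)·(-35) + (-0.004244)·(230) = 173.74 -0.025 -0.976 = 172.739 m.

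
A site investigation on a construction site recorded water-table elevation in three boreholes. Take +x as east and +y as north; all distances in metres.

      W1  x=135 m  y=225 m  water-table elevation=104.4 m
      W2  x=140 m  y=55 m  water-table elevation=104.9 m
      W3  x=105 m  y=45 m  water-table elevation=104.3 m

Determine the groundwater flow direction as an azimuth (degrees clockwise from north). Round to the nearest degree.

Three-point gradient (reference W1): Δ to W2 = (5, -170, +0.5), Δ to W3 = (-30, -180, -0.1).
∂h/∂x = +0.01783, ∂h/∂y = -0.002417 (det = -6000).
Flow direction (−∇h) has components (-0.01783 E, +0.002417 N).
Azimuth = atan2(E, N) = atan2(-0.01783, +0.002417) = 277.7° ≈ 278°.

278°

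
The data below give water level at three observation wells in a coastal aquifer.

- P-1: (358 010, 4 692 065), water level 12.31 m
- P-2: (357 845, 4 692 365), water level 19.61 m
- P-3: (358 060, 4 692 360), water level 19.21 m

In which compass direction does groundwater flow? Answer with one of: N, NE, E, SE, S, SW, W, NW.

S

Taking P-1 as reference: P-2−P-1 = (-165, 300, +7.30); P-3−P-1 = (50, 295, +6.90).
Solve a·Δx + b·Δy = Δh: det = (-165)·295 − 50·300 = -63675.
∂h/∂x = [(+7.30)·295 − (+6.90)·300] / -63675 = -0.001311
∂h/∂y = [(-165)·(+6.90) − 50·(+7.30)] / -63675 = +0.02361
Flow = −∇h = (+0.001311 east, -0.02361 north), which points south.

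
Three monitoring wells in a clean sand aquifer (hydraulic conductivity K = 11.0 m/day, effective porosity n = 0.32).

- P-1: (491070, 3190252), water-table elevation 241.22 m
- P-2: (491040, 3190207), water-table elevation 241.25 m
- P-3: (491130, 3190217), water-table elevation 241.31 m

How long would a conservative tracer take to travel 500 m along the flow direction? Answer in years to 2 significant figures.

Differences from P-1: to P-2 (Δx, Δy, Δh) = (-30, -45, +0.03); to P-3 = (60, -35, +0.09).
Solve a·Δx + b·Δy = Δh: det = (-30)·(-35) − 60·(-45) = 3750.
∂h/∂x = [(+0.03)·(-35) − (+0.09)·(-45)] / 3750 = +0.0008000
∂h/∂y = [(-30)·(+0.09) − 60·(+0.03)] / 3750 = -0.001200
|∇h| = √(0.0008000² + -0.001200²) = 0.001442
Seepage velocity v = K·i/n = 11.0 × 0.001442 / 0.32 = 0.04957 m/day.
t = 500 / 0.04957 = 1.009e+04 days = 27.6 years.

28 years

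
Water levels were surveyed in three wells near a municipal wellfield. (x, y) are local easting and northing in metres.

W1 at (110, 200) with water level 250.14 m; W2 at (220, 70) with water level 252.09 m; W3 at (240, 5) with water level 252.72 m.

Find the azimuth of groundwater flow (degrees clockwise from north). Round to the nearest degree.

Differences from W1: to W2 (Δx, Δy, Δh) = (110, -130, +1.95); to W3 = (130, -195, +2.58).
Solve a·Δx + b·Δy = Δh: det = 110·(-195) − 130·(-130) = -4550.
∂h/∂x = [(+1.95)·(-195) − (+2.58)·(-130)] / -4550 = +0.009857
∂h/∂y = [110·(+2.58) − 130·(+1.95)] / -4550 = -0.006659
Flow direction (−∇h) has components (-0.009857 E, +0.006659 N).
Azimuth = atan2(E, N) = atan2(-0.009857, +0.006659) = 304.0° ≈ 304°.

304°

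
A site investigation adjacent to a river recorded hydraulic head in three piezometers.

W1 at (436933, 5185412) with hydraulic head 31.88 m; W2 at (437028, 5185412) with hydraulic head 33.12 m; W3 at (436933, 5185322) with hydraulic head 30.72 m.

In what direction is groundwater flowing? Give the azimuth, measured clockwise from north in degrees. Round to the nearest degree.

∂h/∂x = (33.12 − 31.88) / (437028 − 436933) = +0.01305
∂h/∂y = (30.72 − 31.88) / (5185322 − 5185412) = +0.01289
Flow direction (−∇h) has components (-0.01305 E, -0.01289 N).
Azimuth = atan2(E, N) = atan2(-0.01305, -0.01289) = 225.4° ≈ 225°.

225°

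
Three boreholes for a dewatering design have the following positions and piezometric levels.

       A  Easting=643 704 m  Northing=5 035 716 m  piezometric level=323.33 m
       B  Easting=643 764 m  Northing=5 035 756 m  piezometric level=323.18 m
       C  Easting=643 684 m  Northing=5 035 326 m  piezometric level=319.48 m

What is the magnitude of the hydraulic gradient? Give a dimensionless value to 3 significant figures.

0.0140

With h = a·x + b·y + c and A as origin, the differences give:
  60·a + 40·b = -0.15
  (-20)·a + (-390)·b = -3.85
Eliminate b (×(-390) and ×40, subtract): -22600·a = 212.500 → a = ∂h/∂x = -0.009403
Back-substitute: b = ∂h/∂y = +0.01035.
|∇h| = √(-0.009403² + 0.01035²) = 0.01398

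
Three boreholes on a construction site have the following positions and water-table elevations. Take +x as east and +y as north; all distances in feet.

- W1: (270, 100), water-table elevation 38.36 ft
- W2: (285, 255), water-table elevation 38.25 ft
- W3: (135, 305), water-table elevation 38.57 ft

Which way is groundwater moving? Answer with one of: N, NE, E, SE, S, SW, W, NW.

Differences from W1: to W2 (Δx, Δy, Δh) = (15, 155, -0.11); to W3 = (-135, 205, +0.21).
Solve a·Δx + b·Δy = Δh: det = 15·205 − (-135)·155 = 24000.
∂h/∂x = [(-0.11)·205 − (+0.21)·155] / 24000 = -0.002296
∂h/∂y = [15·(+0.21) − (-135)·(-0.11)] / 24000 = -0.0004875
Flow = −∇h = (+0.002296 east, +0.0004875 north), which points east.

E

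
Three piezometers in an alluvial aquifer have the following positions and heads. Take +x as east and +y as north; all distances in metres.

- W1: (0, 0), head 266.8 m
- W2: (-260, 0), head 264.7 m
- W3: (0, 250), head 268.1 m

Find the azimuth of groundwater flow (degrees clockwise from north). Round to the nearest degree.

∂h/∂x = (264.7 − 266.8) / (-260 − 0) = +0.008077
∂h/∂y = (268.1 − 266.8) / (250 − 0) = +0.005200
Flow direction (−∇h) has components (-0.008077 E, -0.005200 N).
Azimuth = atan2(E, N) = atan2(-0.008077, -0.005200) = 237.2° ≈ 237°.

237°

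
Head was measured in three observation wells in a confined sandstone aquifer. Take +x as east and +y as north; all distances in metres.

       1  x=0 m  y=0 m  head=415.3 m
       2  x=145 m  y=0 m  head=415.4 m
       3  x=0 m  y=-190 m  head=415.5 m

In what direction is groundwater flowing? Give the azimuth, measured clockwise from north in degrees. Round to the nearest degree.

∂h/∂x = (415.4 − 415.3) / (145 − 0) = +0.0006897
∂h/∂y = (415.5 − 415.3) / (-190 − 0) = -0.001053
Flow direction (−∇h) has components (-0.0006897 E, +0.001053 N).
Azimuth = atan2(E, N) = atan2(-0.0006897, +0.001053) = 326.8° ≈ 327°.

327°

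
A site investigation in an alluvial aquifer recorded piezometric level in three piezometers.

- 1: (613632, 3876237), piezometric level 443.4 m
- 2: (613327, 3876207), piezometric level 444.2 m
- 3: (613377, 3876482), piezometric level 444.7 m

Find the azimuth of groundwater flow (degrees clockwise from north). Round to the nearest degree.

Three-point gradient (reference 1): Δ to 2 = (-305, -30, +0.8), Δ to 3 = (-255, 245, +1.3).
∂h/∂x = -0.002853, ∂h/∂y = +0.002337 (det = -82375).
Flow direction (−∇h) has components (+0.002853 E, -0.002337 N).
Azimuth = atan2(E, N) = atan2(+0.002853, -0.002337) = 129.3° ≈ 129°.

129°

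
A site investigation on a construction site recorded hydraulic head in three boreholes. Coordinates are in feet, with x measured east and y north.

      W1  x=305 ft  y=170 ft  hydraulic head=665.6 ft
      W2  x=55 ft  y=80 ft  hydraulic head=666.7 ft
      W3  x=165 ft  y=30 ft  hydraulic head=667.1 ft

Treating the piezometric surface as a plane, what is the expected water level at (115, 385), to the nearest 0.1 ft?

663.6 ft

Differences from W1: to W2 (Δx, Δy, Δh) = (-250, -90, +1.1); to W3 = (-140, -140, +1.5).
Determinant of the coordinate differences = (-250)·(-140) − (-140)·(-90) = 22400.
∂h/∂x = [(+1.1)·(-140) − (+1.5)·(-90)] / 22400 = -0.0008482
∂h/∂y = [(-250)·(+1.5) − (-140)·(+1.1)] / 22400 = -0.009866
h(115, 385) = 665.6 + (-0.0008482)·(-190) + (-0.009866)·(215) = 665.6 +0.161 -2.121 = 663.640 ft.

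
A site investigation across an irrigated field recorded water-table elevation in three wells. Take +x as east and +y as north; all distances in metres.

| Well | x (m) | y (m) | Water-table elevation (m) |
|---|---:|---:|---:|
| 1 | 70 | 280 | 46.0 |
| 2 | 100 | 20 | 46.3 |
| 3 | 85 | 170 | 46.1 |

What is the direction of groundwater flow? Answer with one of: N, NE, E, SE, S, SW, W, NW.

Three-point gradient (reference 1): Δ to 2 = (30, -260, +0.3), Δ to 3 = (15, -110, +0.1).
∂h/∂x = -0.01167, ∂h/∂y = -0.002500 (det = 600).
Flow = −∇h = (+0.01167 east, +0.002500 north), which points east.

E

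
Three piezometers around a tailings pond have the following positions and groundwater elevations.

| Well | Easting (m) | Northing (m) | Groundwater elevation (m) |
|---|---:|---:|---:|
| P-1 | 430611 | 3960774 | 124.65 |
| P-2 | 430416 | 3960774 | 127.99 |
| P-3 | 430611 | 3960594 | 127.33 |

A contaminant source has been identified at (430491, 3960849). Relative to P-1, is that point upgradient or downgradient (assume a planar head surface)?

∂h/∂x = (127.99 − 124.65) / (430416 − 430611) = -0.01713
∂h/∂y = (127.33 − 124.65) / (3960594 − 3960774) = -0.01489
Head at (430491, 3960849) = 124.65 + (-0.01713)·(-120) + (-0.01489)·(75) = 125.59 m.
That is higher than the 124.65 m at P-1, so the point is upgradient.

upgradient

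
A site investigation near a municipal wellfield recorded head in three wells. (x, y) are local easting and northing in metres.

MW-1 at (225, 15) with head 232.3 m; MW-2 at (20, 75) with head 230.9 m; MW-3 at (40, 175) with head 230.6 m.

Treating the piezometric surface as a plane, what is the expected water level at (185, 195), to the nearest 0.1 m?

Three-point gradient (reference MW-1): Δ to MW-2 = (-205, 60, -1.4), Δ to MW-3 = (-185, 160, -1.7).
∂h/∂x = +0.005622, ∂h/∂y = -0.004124 (det = -21700).
h(185, 195) = 232.3 + (+0.005622)·(-40) + (-0.004124)·(180) = 232.3 -0.225 -0.742 = 231.333 m.

231.3 m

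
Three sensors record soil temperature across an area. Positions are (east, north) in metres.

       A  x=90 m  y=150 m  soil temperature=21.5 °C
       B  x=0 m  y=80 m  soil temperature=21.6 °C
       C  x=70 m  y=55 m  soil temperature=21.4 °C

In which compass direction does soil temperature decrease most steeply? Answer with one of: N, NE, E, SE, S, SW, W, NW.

With T = a·x + b·y + c and A as origin, the differences give:
  (-90)·a + (-70)·b = +0.1
  (-20)·a + (-95)·b = -0.1
Eliminate b (×(-95) and ×(-70), subtract): 7150·a = -16.50 → a = ∂T/∂x = -0.002308
Back-substitute: b = ∂T/∂y = +0.001538.
Steepest decrease is along −∇f = (+0.002308 E, -0.001538 N) → southeast.

SE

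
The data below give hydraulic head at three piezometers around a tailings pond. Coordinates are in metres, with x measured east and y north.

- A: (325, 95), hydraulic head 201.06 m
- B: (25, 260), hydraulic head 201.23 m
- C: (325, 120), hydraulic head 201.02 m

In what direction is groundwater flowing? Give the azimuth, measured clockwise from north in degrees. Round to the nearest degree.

Taking A as reference: B−A = (-300, 165, +0.17); C−A = (0, 25, -0.04).
Determinant of the coordinate differences = (-300)·25 − 0·165 = -7500.
∂h/∂x = [(+0.17)·25 − (-0.04)·165] / -7500 = -0.001447
∂h/∂y = [(-300)·(-0.04) − 0·(+0.17)] / -7500 = -0.001600
Flow direction (−∇h) has components (+0.001447 E, +0.001600 N).
Azimuth = atan2(E, N) = atan2(+0.001447, +0.001600) = 42.1° ≈ 042°.

042°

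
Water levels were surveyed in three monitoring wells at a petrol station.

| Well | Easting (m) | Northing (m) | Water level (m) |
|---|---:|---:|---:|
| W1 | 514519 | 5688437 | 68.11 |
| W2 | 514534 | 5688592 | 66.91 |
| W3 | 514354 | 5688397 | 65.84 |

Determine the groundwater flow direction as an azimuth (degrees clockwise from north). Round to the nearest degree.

Differences from W1: to W2 (Δx, Δy, Δh) = (15, 155, -1.20); to W3 = (-165, -40, -2.27).
Determinant of the coordinate differences = 15·(-40) − (-165)·155 = 24975.
∂h/∂x = [(-1.20)·(-40) − (-2.27)·155] / 24975 = +0.01601
∂h/∂y = [15·(-2.27) − (-165)·(-1.20)] / 24975 = -0.009291
Flow direction (−∇h) has components (-0.01601 E, +0.009291 N).
Azimuth = atan2(E, N) = atan2(-0.01601, +0.009291) = 300.1° ≈ 300°.

300°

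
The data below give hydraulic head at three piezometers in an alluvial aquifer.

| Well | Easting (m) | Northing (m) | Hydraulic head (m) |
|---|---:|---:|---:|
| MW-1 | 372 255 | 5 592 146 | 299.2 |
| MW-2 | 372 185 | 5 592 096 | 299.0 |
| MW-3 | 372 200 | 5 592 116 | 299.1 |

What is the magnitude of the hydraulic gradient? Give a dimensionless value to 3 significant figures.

With h = a·x + b·y + c and MW-1 as origin, the differences give:
  (-70)·a + (-50)·b = -0.2
  (-55)·a + (-30)·b = -0.1
Eliminate b (×(-30) and ×(-50), subtract): -650·a = 1.00 → a = ∂h/∂x = -0.001538
Back-substitute: b = ∂h/∂y = +0.006154.
|∇h| = √(-0.001538² + 0.006154²) = 0.006343

0.00634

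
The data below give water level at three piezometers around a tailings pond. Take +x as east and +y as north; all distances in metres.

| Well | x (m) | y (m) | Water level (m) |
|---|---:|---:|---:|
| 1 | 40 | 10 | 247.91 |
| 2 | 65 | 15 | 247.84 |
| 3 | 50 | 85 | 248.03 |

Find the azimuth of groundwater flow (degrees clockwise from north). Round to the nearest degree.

Three-point gradient (reference 1): Δ to 2 = (25, 5, -0.07), Δ to 3 = (10, 75, +0.12).
∂h/∂x = -0.003205, ∂h/∂y = +0.002027 (det = 1825).
Flow direction (−∇h) has components (+0.003205 E, -0.002027 N).
Azimuth = atan2(E, N) = atan2(+0.003205, -0.002027) = 122.3° ≈ 122°.

122°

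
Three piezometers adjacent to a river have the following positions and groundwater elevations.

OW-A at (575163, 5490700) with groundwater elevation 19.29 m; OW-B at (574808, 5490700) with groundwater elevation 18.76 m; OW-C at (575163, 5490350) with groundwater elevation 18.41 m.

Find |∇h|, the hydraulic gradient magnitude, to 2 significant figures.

∂h/∂x = (18.76 − 19.29) / (574808 − 575163) = +0.001493
∂h/∂y = (18.41 − 19.29) / (5490350 − 5490700) = +0.002514
|∇h| = √(0.001493² + 0.002514²) = 0.002924

0.0029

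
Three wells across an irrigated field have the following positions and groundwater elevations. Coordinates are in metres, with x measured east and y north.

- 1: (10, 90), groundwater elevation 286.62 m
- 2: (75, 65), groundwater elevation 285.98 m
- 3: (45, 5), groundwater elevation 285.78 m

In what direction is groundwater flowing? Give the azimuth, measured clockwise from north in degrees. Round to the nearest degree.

Differences from 1: to 2 (Δx, Δy, Δh) = (65, -25, -0.64); to 3 = (35, -85, -0.84).
Determinant of the coordinate differences = 65·(-85) − 35·(-25) = -4650.
∂h/∂x = [(-0.64)·(-85) − (-0.84)·(-25)] / -4650 = -0.007183
∂h/∂y = [65·(-0.84) − 35·(-0.64)] / -4650 = +0.006925
Flow direction (−∇h) has components (+0.007183 E, -0.006925 N).
Azimuth = atan2(E, N) = atan2(+0.007183, -0.006925) = 134.0° ≈ 134°.

134°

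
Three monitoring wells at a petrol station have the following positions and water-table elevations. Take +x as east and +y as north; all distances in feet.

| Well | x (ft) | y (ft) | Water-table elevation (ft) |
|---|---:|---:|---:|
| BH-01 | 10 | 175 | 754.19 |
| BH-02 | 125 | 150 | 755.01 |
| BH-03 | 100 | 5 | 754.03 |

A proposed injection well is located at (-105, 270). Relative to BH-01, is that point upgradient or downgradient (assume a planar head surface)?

Taking BH-01 as reference: BH-02−BH-01 = (115, -25, +0.82); BH-03−BH-01 = (90, -170, -0.16).
Determinant of the coordinate differences = 115·(-170) − 90·(-25) = -17300.
∂h/∂x = [(+0.82)·(-170) − (-0.16)·(-25)] / -17300 = +0.008289
∂h/∂y = [115·(-0.16) − 90·(+0.82)] / -17300 = +0.005329
Head at (-105, 270) = 754.19 + (+0.008289)·(-115) + (+0.005329)·(95) = 753.74 ft.
That is lower than the 754.19 ft at BH-01, so the point is downgradient.

downgradient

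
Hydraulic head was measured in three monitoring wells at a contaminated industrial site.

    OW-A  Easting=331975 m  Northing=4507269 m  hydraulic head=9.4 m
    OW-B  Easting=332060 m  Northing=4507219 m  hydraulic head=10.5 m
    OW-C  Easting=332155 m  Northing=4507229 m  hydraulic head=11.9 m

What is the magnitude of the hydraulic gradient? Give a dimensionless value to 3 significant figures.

0.0147

With h = a·x + b·y + c and OW-A as origin, the differences give:
  85·a + (-50)·b = +1.1
  180·a + (-40)·b = +2.5
Eliminate b (×(-40) and ×(-50), subtract): 5600·a = 81.00 → a = ∂h/∂x = +0.01446
Back-substitute: b = ∂h/∂y = +0.002589.
|∇h| = √(0.01446² + 0.002589²) = 0.01469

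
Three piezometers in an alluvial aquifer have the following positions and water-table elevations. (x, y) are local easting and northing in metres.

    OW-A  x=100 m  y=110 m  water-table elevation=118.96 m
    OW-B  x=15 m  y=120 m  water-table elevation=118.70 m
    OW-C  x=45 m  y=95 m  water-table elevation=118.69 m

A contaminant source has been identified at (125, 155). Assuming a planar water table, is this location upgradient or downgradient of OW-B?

upgradient

Taking OW-A as reference: OW-B−OW-A = (-85, 10, -0.26); OW-C−OW-A = (-55, -15, -0.27).
Determinant of the coordinate differences = (-85)·(-15) − (-55)·10 = 1825.
∂h/∂x = [(-0.26)·(-15) − (-0.27)·10] / 1825 = +0.003616
∂h/∂y = [(-85)·(-0.27) − (-55)·(-0.26)] / 1825 = +0.004740
Head at (125, 155) = 118.96 + (+0.003616)·(25) + (+0.004740)·(45) = 119.26 m.
That is higher than the 118.70 m at OW-B, so the point is upgradient.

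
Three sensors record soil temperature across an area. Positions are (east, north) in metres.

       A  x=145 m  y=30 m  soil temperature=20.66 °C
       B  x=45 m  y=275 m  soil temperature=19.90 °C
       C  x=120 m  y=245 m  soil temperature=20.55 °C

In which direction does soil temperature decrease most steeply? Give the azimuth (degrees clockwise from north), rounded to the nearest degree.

267°

Taking A as reference: B−A = (-100, 245, -0.76); C−A = (-25, 215, -0.11).
Solve a·Δx + b·Δy = ΔT: det = (-100)·215 − (-25)·245 = -15375.
∂T/∂x = [(-0.76)·215 − (-0.11)·245] / -15375 = +0.008875
∂T/∂y = [(-100)·(-0.11) − (-25)·(-0.76)] / -15375 = +0.0005203
Steepest decrease is along −∇f: components (-0.008875 E, -0.0005203 N).
Azimuth = atan2(-0.008875, -0.0005203) = 266.6° ≈ 267°.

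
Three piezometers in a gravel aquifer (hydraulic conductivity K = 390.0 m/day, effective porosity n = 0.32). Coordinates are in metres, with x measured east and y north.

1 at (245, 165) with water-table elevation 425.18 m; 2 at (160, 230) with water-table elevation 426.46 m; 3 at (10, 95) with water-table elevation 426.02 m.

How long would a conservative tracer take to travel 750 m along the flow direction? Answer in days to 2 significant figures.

48 days

Differences from 1: to 2 (Δx, Δy, Δh) = (-85, 65, +1.28); to 3 = (-235, -70, +0.84).
Solve a·Δx + b·Δy = Δh: det = (-85)·(-70) − (-235)·65 = 21225.
∂h/∂x = [(+1.28)·(-70) − (+0.84)·65] / 21225 = -0.006794
∂h/∂y = [(-85)·(+0.84) − (-235)·(+1.28)] / 21225 = +0.01081
|∇h| = √(-0.006794² + 0.01081²) = 0.01277
Seepage velocity v = K·i/n = 390.0 × 0.01277 / 0.32 = 15.56 m/day.
t = 750 / 15.56 = 48.2 days.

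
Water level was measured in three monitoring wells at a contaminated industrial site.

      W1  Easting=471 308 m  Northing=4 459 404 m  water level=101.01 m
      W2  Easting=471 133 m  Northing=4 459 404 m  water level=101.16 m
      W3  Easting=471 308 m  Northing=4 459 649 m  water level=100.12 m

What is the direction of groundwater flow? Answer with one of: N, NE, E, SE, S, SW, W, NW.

N

∂h/∂x = (101.16 − 101.01) / (471133 − 471308) = -0.0008571
∂h/∂y = (100.12 − 101.01) / (4459649 − 4459404) = -0.003633
Flow = −∇h = (+0.0008571 east, +0.003633 north), which points north.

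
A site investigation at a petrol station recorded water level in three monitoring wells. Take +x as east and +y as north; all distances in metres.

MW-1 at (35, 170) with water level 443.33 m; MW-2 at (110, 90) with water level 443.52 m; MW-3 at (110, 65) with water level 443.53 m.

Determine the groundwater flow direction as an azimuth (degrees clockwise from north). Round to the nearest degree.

With h = a·x + b·y + c and MW-1 as origin, the differences give:
  75·a + (-80)·b = +0.19
  75·a + (-105)·b = +0.20
Eliminate b (×(-105) and ×(-80), subtract): -1875·a = -3.950 → a = ∂h/∂x = +0.002107
Back-substitute: b = ∂h/∂y = -0.0004000.
Flow direction (−∇h) has components (-0.002107 E, +0.0004000 N).
Azimuth = atan2(E, N) = atan2(-0.002107, +0.0004000) = 280.8° ≈ 281°.

281°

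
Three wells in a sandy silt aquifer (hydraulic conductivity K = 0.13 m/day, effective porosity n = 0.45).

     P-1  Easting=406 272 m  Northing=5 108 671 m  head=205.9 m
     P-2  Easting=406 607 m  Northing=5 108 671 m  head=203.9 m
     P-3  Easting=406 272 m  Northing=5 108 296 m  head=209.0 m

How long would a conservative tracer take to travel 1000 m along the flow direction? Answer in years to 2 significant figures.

∂h/∂x = (203.9 − 205.9) / (406607 − 406272) = -0.005970
∂h/∂y = (209.0 − 205.9) / (5108296 − 5108671) = -0.008267
|∇h| = √(-0.005970² + -0.008267²) = 0.0102
Seepage velocity v = K·i/n = 0.13 × 0.0102 / 0.45 = 0.002947 m/day.
t = 1000 / 0.002947 = 3.393e+05 days = 929 years.

930 years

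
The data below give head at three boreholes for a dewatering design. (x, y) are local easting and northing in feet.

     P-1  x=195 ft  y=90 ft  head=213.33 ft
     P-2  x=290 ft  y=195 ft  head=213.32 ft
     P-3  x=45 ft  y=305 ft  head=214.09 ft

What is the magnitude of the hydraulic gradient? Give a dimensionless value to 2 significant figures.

Taking P-1 as reference: P-2−P-1 = (95, 105, -0.01); P-3−P-1 = (-150, 215, +0.76).
Solve a·Δx + b·Δy = Δh: det = 95·215 − (-150)·105 = 36175.
∂h/∂x = [(-0.01)·215 − (+0.76)·105] / 36175 = -0.002265
∂h/∂y = [95·(+0.76) − (-150)·(-0.01)] / 36175 = +0.001954
|∇h| = √(-0.002265² + 0.001954²) = 0.002991

0.0030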